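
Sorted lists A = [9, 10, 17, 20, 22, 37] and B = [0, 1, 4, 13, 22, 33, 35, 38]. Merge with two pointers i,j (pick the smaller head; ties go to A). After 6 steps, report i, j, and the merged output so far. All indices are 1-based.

[i=1,j=1] A[i]=9>B[j]=0 take 0 → j++
[i=1,j=2] A[i]=9>B[j]=1 take 1 → j++
[i=1,j=3] A[i]=9>B[j]=4 take 4 → j++
[i=1,j=4] A[i]=9<=B[j]=13 take 9 → i++
[i=2,j=4] A[i]=10<=B[j]=13 take 10 → i++
[i=3,j=4] A[i]=17>B[j]=13 take 13 → j++

i=3, j=5, merged so far=[0, 1, 4, 9, 10, 13]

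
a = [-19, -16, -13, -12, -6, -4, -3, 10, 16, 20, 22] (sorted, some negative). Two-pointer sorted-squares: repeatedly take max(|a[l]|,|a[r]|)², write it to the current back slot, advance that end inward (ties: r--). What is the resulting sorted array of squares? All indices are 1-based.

l=1 r=11: |-19|<=|22| out[11]=484, r--
l=1 r=10: |-19|<=|20| out[10]=400, r--
l=1 r=9: |-19|>|16| out[9]=361, l++
l=2 r=9: |-16|<=|16| out[8]=256, r--
l=2 r=8: |-16|>|10| out[7]=256, l++
l=3 r=8: |-13|>|10| out[6]=169, l++
l=4 r=8: |-12|>|10| out[5]=144, l++
l=5 r=8: |-6|<=|10| out[4]=100, r--
l=5 r=7: |-6|>|-3| out[3]=36, l++
l=6 r=7: |-4|>|-3| out[2]=16, l++
l=7 r=7: |-3|<=|-3| out[1]=9, r--

[9, 16, 36, 100, 144, 169, 256, 256, 361, 400, 484]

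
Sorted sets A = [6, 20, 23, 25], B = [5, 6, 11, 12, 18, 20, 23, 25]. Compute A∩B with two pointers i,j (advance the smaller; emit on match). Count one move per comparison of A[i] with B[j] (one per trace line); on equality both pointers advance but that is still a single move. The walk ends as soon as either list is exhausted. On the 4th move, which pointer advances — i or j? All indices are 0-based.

j

[i=0,j=0] 6>5 → j++
[i=0,j=1] 6==6 emit → i++,j++
[i=1,j=2] 20>11 → j++
[i=1,j=3] 20>12 → j++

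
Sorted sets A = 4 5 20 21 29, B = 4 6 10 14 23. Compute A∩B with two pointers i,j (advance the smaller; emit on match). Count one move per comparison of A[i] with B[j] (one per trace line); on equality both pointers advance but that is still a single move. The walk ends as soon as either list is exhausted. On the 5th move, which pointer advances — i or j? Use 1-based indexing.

j

i=1 j=1: 4==4 emit, i++,j++
i=2 j=2: 5<6, i++
i=3 j=2: 20>6, j++
i=3 j=3: 20>10, j++
i=3 j=4: 20>14, j++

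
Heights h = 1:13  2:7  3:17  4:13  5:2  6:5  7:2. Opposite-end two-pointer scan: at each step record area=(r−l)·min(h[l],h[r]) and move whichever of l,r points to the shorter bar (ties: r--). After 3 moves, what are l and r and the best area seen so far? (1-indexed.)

[1,7] min(13,2)*6=12 best=12 * → r--
[1,6] min(13,5)*5=25 best=25 * → r--
[1,5] min(13,2)*4=8 best=25 → r--

l=1, r=4, best area=25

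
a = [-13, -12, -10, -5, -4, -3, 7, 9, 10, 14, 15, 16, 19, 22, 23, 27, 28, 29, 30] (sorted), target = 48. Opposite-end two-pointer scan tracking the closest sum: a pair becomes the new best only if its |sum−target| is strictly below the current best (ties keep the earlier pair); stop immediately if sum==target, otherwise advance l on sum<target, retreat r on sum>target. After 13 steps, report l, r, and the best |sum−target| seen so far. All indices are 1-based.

l=13, r=18, best |Δ|=1

[1,19] -13+30=17 d=31 * → l++
[2,19] -12+30=18 d=30 * → l++
[3,19] -10+30=20 d=28 * → l++
[4,19] -5+30=25 d=23 * → l++
[5,19] -4+30=26 d=22 * → l++
[6,19] -3+30=27 d=21 * → l++
[7,19] 7+30=37 d=11 * → l++
[8,19] 9+30=39 d=9 * → l++
[9,19] 10+30=40 d=8 * → l++
[10,19] 14+30=44 d=4 * → l++
[11,19] 15+30=45 d=3 * → l++
[12,19] 16+30=46 d=2 * → l++
[13,19] 19+30=49 d=1 * → r--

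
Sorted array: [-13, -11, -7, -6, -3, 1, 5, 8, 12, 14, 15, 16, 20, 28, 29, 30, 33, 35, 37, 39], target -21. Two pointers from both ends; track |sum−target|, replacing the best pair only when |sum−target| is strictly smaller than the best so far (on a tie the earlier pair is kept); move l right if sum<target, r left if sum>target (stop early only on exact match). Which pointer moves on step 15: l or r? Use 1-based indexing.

r

[1,20] -13+39=26 d=47 * → r--
[1,19] -13+37=24 d=45 * → r--
[1,18] -13+35=22 d=43 * → r--
[1,17] -13+33=20 d=41 * → r--
[1,16] -13+30=17 d=38 * → r--
[1,15] -13+29=16 d=37 * → r--
[1,14] -13+28=15 d=36 * → r--
[1,13] -13+20=7 d=28 * → r--
[1,12] -13+16=3 d=24 * → r--
[1,11] -13+15=2 d=23 * → r--
[1,10] -13+14=1 d=22 * → r--
[1,9] -13+12=-1 d=20 * → r--
[1,8] -13+8=-5 d=16 * → r--
[1,7] -13+5=-8 d=13 * → r--
[1,6] -13+1=-12 d=9 * → r--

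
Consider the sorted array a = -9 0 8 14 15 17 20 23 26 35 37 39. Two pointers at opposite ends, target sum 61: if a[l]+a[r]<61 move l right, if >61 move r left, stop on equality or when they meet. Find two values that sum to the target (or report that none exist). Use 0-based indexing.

[0,11] -9+39=30 <61 → l++
[1,11] 0+39=39 <61 → l++
[2,11] 8+39=47 <61 → l++
[3,11] 14+39=53 <61 → l++
[4,11] 15+39=54 <61 → l++
[5,11] 17+39=56 <61 → l++
[6,11] 20+39=59 <61 → l++
[7,11] 23+39=62 >61 → r--
[7,10] 23+37=60 <61 → l++
[8,10] 26+37=63 >61 → r--
[8,9] 26+35=61 → found

(26, 35)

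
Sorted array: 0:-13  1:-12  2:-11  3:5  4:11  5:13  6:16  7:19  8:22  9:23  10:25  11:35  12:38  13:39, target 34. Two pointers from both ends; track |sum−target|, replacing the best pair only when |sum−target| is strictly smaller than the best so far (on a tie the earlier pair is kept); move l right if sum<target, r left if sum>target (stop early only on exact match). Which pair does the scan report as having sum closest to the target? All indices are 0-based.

pair (11, 23) with sum 34 (|Δ|=0)

[0,13] -13+39=26 d=8 * → l++
[1,13] -12+39=27 d=7 * → l++
[2,13] -11+39=28 d=6 * → l++
[3,13] 5+39=44 d=10 → r--
[3,12] 5+38=43 d=9 → r--
[3,11] 5+35=40 d=6 → r--
[3,10] 5+25=30 d=4 * → l++
[4,10] 11+25=36 d=2 * → r--
[4,9] 11+23=34 d=0 * → stop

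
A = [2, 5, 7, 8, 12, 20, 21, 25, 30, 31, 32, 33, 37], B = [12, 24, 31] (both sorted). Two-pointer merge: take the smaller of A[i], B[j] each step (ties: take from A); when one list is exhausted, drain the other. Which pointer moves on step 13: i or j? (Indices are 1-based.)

j

[i=1,j=1] A[i]=2<=B[j]=12 take 2 → i++
[i=2,j=1] A[i]=5<=B[j]=12 take 5 → i++
[i=3,j=1] A[i]=7<=B[j]=12 take 7 → i++
[i=4,j=1] A[i]=8<=B[j]=12 take 8 → i++
[i=5,j=1] A[i]=12<=B[j]=12 take 12 → i++
[i=6,j=1] A[i]=20>B[j]=12 take 12 → j++
[i=6,j=2] A[i]=20<=B[j]=24 take 20 → i++
[i=7,j=2] A[i]=21<=B[j]=24 take 21 → i++
[i=8,j=2] A[i]=25>B[j]=24 take 24 → j++
[i=8,j=3] A[i]=25<=B[j]=31 take 25 → i++
[i=9,j=3] A[i]=30<=B[j]=31 take 30 → i++
[i=10,j=3] A[i]=31<=B[j]=31 take 31 → i++
[i=11,j=3] A[i]=32>B[j]=31 take 31 → j++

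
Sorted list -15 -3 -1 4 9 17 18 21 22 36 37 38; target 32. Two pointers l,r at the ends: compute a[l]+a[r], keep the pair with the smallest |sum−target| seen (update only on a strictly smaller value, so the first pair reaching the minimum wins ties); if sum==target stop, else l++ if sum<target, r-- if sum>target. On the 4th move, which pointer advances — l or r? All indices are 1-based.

r

l=1 r=12: -15+38=23 d=9 *, l++
l=2 r=12: -3+38=35 d=3 *, r--
l=2 r=11: -3+37=34 d=2 *, r--
l=2 r=10: -3+36=33 d=1 *, r--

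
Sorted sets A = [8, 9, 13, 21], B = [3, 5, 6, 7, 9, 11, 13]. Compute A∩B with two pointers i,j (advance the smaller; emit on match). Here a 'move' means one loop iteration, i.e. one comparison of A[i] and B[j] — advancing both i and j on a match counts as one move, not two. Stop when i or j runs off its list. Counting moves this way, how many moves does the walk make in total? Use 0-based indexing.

[i=0,j=0] 8>3 → j++
[i=0,j=1] 8>5 → j++
[i=0,j=2] 8>6 → j++
[i=0,j=3] 8>7 → j++
[i=0,j=4] 8<9 → i++
[i=1,j=4] 9==9 emit → i++,j++
[i=2,j=5] 13>11 → j++
[i=2,j=6] 13==13 emit → i++,j++

8 moves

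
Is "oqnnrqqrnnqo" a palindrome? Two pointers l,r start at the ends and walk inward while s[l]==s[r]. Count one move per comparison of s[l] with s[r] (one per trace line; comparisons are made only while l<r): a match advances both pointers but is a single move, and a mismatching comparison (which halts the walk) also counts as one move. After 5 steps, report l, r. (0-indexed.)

l=0 r=11: 'o'=='o', l++,r--
l=1 r=10: 'q'=='q', l++,r--
l=2 r=9: 'n'=='n', l++,r--
l=3 r=8: 'n'=='n', l++,r--
l=4 r=7: 'r'=='r', l++,r--

l=5, r=6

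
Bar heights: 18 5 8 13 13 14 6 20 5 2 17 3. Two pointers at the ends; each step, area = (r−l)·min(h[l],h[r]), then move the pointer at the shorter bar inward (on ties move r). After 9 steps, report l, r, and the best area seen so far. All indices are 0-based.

[0,11] min(18,3)*11=33 best=33 * → r--
[0,10] min(18,17)*10=170 best=170 * → r--
[0,9] min(18,2)*9=18 best=170 → r--
[0,8] min(18,5)*8=40 best=170 → r--
[0,7] min(18,20)*7=126 best=170 → l++
[1,7] min(5,20)*6=30 best=170 → l++
[2,7] min(8,20)*5=40 best=170 → l++
[3,7] min(13,20)*4=52 best=170 → l++
[4,7] min(13,20)*3=39 best=170 → l++

l=5, r=7, best area=170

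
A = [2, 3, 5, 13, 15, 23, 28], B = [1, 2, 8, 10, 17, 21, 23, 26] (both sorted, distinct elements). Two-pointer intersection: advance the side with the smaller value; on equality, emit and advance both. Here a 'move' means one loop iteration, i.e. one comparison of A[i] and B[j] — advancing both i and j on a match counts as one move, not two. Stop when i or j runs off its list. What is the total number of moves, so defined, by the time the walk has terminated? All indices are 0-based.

[i=0,j=0] 2>1 → j++
[i=0,j=1] 2==2 emit → i++,j++
[i=1,j=2] 3<8 → i++
[i=2,j=2] 5<8 → i++
[i=3,j=2] 13>8 → j++
[i=3,j=3] 13>10 → j++
[i=3,j=4] 13<17 → i++
[i=4,j=4] 15<17 → i++
[i=5,j=4] 23>17 → j++
[i=5,j=5] 23>21 → j++
[i=5,j=6] 23==23 emit → i++,j++
[i=6,j=7] 28>26 → j++

12 moves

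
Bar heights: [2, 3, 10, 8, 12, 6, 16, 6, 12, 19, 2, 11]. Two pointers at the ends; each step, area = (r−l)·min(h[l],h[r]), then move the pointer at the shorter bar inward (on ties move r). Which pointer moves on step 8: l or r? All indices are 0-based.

[0,11] min(2,11)*11=22 best=22 * → l++
[1,11] min(3,11)*10=30 best=30 * → l++
[2,11] min(10,11)*9=90 best=90 * → l++
[3,11] min(8,11)*8=64 best=90 → l++
[4,11] min(12,11)*7=77 best=90 → r--
[4,10] min(12,2)*6=12 best=90 → r--
[4,9] min(12,19)*5=60 best=90 → l++
[5,9] min(6,19)*4=24 best=90 → l++

l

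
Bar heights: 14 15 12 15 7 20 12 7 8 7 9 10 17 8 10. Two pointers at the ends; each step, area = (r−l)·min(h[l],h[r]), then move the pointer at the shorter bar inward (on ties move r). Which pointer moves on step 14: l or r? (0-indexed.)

r

l=0 r=14: min(14,10)*14=140 best=140 *, r--
l=0 r=13: min(14,8)*13=104 best=140, r--
l=0 r=12: min(14,17)*12=168 best=168 *, l++
l=1 r=12: min(15,17)*11=165 best=168, l++
l=2 r=12: min(12,17)*10=120 best=168, l++
l=3 r=12: min(15,17)*9=135 best=168, l++
l=4 r=12: min(7,17)*8=56 best=168, l++
l=5 r=12: min(20,17)*7=119 best=168, r--
l=5 r=11: min(20,10)*6=60 best=168, r--
l=5 r=10: min(20,9)*5=45 best=168, r--
l=5 r=9: min(20,7)*4=28 best=168, r--
l=5 r=8: min(20,8)*3=24 best=168, r--
l=5 r=7: min(20,7)*2=14 best=168, r--
l=5 r=6: min(20,12)*1=12 best=168, r--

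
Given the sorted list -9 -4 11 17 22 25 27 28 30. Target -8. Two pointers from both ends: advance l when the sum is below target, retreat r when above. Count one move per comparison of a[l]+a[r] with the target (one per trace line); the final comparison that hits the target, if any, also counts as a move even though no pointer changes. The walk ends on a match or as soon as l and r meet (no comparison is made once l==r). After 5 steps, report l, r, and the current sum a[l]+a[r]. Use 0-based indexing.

l=0, r=3, sum=8

[0,8] -9+30=21 >-8 → r--
[0,7] -9+28=19 >-8 → r--
[0,6] -9+27=18 >-8 → r--
[0,5] -9+25=16 >-8 → r--
[0,4] -9+22=13 >-8 → r--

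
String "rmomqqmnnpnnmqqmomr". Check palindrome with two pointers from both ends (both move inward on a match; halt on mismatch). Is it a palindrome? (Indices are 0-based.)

palindrome

l=0 r=18: 'r'=='r', l++,r--
l=1 r=17: 'm'=='m', l++,r--
l=2 r=16: 'o'=='o', l++,r--
l=3 r=15: 'm'=='m', l++,r--
l=4 r=14: 'q'=='q', l++,r--
l=5 r=13: 'q'=='q', l++,r--
l=6 r=12: 'm'=='m', l++,r--
l=7 r=11: 'n'=='n', l++,r--
l=8 r=10: 'n'=='n', l++,r--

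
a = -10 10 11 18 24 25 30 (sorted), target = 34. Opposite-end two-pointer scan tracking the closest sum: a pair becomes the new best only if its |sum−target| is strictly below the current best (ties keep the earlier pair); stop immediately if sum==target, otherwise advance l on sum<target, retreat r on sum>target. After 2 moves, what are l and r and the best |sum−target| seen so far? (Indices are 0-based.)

l=1, r=5, best |Δ|=6

[0,6] -10+30=20 d=14 * → l++
[1,6] 10+30=40 d=6 * → r--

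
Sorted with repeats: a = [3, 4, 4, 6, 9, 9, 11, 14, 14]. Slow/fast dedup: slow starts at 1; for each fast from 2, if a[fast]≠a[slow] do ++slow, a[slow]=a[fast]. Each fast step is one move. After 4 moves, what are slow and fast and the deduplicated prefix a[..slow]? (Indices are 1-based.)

slow=4, fast=6, prefix=[3, 4, 6, 9]

(s=1,f=2) a[fast]=4≠a[slow]=3 write a[2]=4 → slow++,fast++
(s=2,f=3) a[fast]=4=a[slow] dup → fast++
(s=2,f=4) a[fast]=6≠a[slow]=4 write a[3]=6 → slow++,fast++
(s=3,f=5) a[fast]=9≠a[slow]=6 write a[4]=9 → slow++,fast++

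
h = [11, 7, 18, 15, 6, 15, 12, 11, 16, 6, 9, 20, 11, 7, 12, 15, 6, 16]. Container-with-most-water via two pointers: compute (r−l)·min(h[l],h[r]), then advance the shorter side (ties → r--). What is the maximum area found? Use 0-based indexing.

max area = 240

l=0 r=17: min(11,16)*17=187 best=187 *, l++
l=1 r=17: min(7,16)*16=112 best=187, l++
l=2 r=17: min(18,16)*15=240 best=240 *, r--
l=2 r=16: min(18,6)*14=84 best=240, r--
l=2 r=15: min(18,15)*13=195 best=240, r--
l=2 r=14: min(18,12)*12=144 best=240, r--
l=2 r=13: min(18,7)*11=77 best=240, r--
l=2 r=12: min(18,11)*10=110 best=240, r--
l=2 r=11: min(18,20)*9=162 best=240, l++
l=3 r=11: min(15,20)*8=120 best=240, l++
l=4 r=11: min(6,20)*7=42 best=240, l++
l=5 r=11: min(15,20)*6=90 best=240, l++
l=6 r=11: min(12,20)*5=60 best=240, l++
l=7 r=11: min(11,20)*4=44 best=240, l++
l=8 r=11: min(16,20)*3=48 best=240, l++
l=9 r=11: min(6,20)*2=12 best=240, l++
l=10 r=11: min(9,20)*1=9 best=240, l++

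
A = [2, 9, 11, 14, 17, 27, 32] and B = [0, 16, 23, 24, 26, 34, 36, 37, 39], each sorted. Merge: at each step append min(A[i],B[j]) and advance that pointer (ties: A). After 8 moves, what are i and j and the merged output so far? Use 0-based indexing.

i=5, j=3, merged so far=[0, 2, 9, 11, 14, 16, 17, 23]

[i=0,j=0] A[i]=2>B[j]=0 take 0 → j++
[i=0,j=1] A[i]=2<=B[j]=16 take 2 → i++
[i=1,j=1] A[i]=9<=B[j]=16 take 9 → i++
[i=2,j=1] A[i]=11<=B[j]=16 take 11 → i++
[i=3,j=1] A[i]=14<=B[j]=16 take 14 → i++
[i=4,j=1] A[i]=17>B[j]=16 take 16 → j++
[i=4,j=2] A[i]=17<=B[j]=23 take 17 → i++
[i=5,j=2] A[i]=27>B[j]=23 take 23 → j++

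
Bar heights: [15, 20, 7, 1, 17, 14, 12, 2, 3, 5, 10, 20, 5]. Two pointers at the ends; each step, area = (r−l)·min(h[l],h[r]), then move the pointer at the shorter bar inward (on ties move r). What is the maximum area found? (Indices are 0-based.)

l=0 r=12: min(15,5)*12=60 best=60 *, r--
l=0 r=11: min(15,20)*11=165 best=165 *, l++
l=1 r=11: min(20,20)*10=200 best=200 *, r--
l=1 r=10: min(20,10)*9=90 best=200, r--
l=1 r=9: min(20,5)*8=40 best=200, r--
l=1 r=8: min(20,3)*7=21 best=200, r--
l=1 r=7: min(20,2)*6=12 best=200, r--
l=1 r=6: min(20,12)*5=60 best=200, r--
l=1 r=5: min(20,14)*4=56 best=200, r--
l=1 r=4: min(20,17)*3=51 best=200, r--
l=1 r=3: min(20,1)*2=2 best=200, r--
l=1 r=2: min(20,7)*1=7 best=200, r--

max area = 200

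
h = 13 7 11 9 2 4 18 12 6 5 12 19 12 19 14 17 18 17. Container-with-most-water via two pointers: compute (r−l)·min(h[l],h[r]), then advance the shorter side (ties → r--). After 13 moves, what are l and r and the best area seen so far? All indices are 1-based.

l=1 r=18: min(13,17)*17=221 best=221 *, l++
l=2 r=18: min(7,17)*16=112 best=221, l++
l=3 r=18: min(11,17)*15=165 best=221, l++
l=4 r=18: min(9,17)*14=126 best=221, l++
l=5 r=18: min(2,17)*13=26 best=221, l++
l=6 r=18: min(4,17)*12=48 best=221, l++
l=7 r=18: min(18,17)*11=187 best=221, r--
l=7 r=17: min(18,18)*10=180 best=221, r--
l=7 r=16: min(18,17)*9=153 best=221, r--
l=7 r=15: min(18,14)*8=112 best=221, r--
l=7 r=14: min(18,19)*7=126 best=221, l++
l=8 r=14: min(12,19)*6=72 best=221, l++
l=9 r=14: min(6,19)*5=30 best=221, l++

l=10, r=14, best area=221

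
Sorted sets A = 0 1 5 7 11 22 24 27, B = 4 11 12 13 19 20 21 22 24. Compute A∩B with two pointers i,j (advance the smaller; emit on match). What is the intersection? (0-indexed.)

[i=0,j=0] 0<4 → i++
[i=1,j=0] 1<4 → i++
[i=2,j=0] 5>4 → j++
[i=2,j=1] 5<11 → i++
[i=3,j=1] 7<11 → i++
[i=4,j=1] 11==11 emit → i++,j++
[i=5,j=2] 22>12 → j++
[i=5,j=3] 22>13 → j++
[i=5,j=4] 22>19 → j++
[i=5,j=5] 22>20 → j++
[i=5,j=6] 22>21 → j++
[i=5,j=7] 22==22 emit → i++,j++
[i=6,j=8] 24==24 emit → i++,j++

intersection = [11, 22, 24]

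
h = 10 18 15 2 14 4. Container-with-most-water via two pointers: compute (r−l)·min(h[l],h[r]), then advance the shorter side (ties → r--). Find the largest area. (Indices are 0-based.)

l=0 r=5: min(10,4)*5=20 best=20 *, r--
l=0 r=4: min(10,14)*4=40 best=40 *, l++
l=1 r=4: min(18,14)*3=42 best=42 *, r--
l=1 r=3: min(18,2)*2=4 best=42, r--
l=1 r=2: min(18,15)*1=15 best=42, r--

max area = 42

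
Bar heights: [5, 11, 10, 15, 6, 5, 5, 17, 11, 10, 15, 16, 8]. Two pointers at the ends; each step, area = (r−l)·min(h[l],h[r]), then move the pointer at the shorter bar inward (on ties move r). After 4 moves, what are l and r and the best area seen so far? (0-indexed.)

l=3, r=11, best area=110

l=0 r=12: min(5,8)*12=60 best=60 *, l++
l=1 r=12: min(11,8)*11=88 best=88 *, r--
l=1 r=11: min(11,16)*10=110 best=110 *, l++
l=2 r=11: min(10,16)*9=90 best=110, l++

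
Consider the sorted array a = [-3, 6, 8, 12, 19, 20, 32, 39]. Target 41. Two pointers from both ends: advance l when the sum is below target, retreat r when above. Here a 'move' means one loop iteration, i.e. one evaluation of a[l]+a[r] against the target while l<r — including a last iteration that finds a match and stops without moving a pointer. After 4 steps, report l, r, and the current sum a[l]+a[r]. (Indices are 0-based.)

l=3, r=6, sum=44

[0,7] -3+39=36 <41 → l++
[1,7] 6+39=45 >41 → r--
[1,6] 6+32=38 <41 → l++
[2,6] 8+32=40 <41 → l++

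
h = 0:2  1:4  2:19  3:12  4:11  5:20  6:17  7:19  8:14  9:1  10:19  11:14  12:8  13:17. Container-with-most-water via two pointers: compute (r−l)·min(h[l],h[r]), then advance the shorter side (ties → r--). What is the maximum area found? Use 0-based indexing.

l=0 r=13: min(2,17)*13=26 best=26 *, l++
l=1 r=13: min(4,17)*12=48 best=48 *, l++
l=2 r=13: min(19,17)*11=187 best=187 *, r--
l=2 r=12: min(19,8)*10=80 best=187, r--
l=2 r=11: min(19,14)*9=126 best=187, r--
l=2 r=10: min(19,19)*8=152 best=187, r--
l=2 r=9: min(19,1)*7=7 best=187, r--
l=2 r=8: min(19,14)*6=84 best=187, r--
l=2 r=7: min(19,19)*5=95 best=187, r--
l=2 r=6: min(19,17)*4=68 best=187, r--
l=2 r=5: min(19,20)*3=57 best=187, l++
l=3 r=5: min(12,20)*2=24 best=187, l++
l=4 r=5: min(11,20)*1=11 best=187, l++

max area = 187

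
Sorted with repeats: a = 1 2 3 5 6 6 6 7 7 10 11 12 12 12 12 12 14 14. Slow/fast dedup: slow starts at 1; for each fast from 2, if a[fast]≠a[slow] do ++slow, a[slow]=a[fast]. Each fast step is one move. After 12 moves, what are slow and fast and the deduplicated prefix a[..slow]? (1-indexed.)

(s=1,f=2) a[fast]=2≠a[slow]=1 write a[2]=2 → slow++,fast++
(s=2,f=3) a[fast]=3≠a[slow]=2 write a[3]=3 → slow++,fast++
(s=3,f=4) a[fast]=5≠a[slow]=3 write a[4]=5 → slow++,fast++
(s=4,f=5) a[fast]=6≠a[slow]=5 write a[5]=6 → slow++,fast++
(s=5,f=6) a[fast]=6=a[slow] dup → fast++
(s=5,f=7) a[fast]=6=a[slow] dup → fast++
(s=5,f=8) a[fast]=7≠a[slow]=6 write a[6]=7 → slow++,fast++
(s=6,f=9) a[fast]=7=a[slow] dup → fast++
(s=6,f=10) a[fast]=10≠a[slow]=7 write a[7]=10 → slow++,fast++
(s=7,f=11) a[fast]=11≠a[slow]=10 write a[8]=11 → slow++,fast++
(s=8,f=12) a[fast]=12≠a[slow]=11 write a[9]=12 → slow++,fast++
(s=9,f=13) a[fast]=12=a[slow] dup → fast++

slow=9, fast=14, prefix=[1, 2, 3, 5, 6, 7, 10, 11, 12]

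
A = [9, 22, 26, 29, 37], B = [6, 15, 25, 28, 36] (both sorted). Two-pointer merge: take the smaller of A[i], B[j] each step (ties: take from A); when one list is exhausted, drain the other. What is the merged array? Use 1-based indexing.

[6, 9, 15, 22, 25, 26, 28, 29, 36, 37]

[i=1,j=1] A[i]=9>B[j]=6 take 6 → j++
[i=1,j=2] A[i]=9<=B[j]=15 take 9 → i++
[i=2,j=2] A[i]=22>B[j]=15 take 15 → j++
[i=2,j=3] A[i]=22<=B[j]=25 take 22 → i++
[i=3,j=3] A[i]=26>B[j]=25 take 25 → j++
[i=3,j=4] A[i]=26<=B[j]=28 take 26 → i++
[i=4,j=4] A[i]=29>B[j]=28 take 28 → j++
[i=4,j=5] A[i]=29<=B[j]=36 take 29 → i++
[i=5,j=5] A[i]=37>B[j]=36 take 36 → j++
[i=5,j=6] B done, take A[i]=37 → i++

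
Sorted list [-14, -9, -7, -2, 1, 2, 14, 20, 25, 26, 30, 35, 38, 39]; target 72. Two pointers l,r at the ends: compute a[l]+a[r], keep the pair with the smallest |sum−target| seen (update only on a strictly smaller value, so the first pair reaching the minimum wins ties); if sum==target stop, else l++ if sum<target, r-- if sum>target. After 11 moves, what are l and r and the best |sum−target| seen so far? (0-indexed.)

l=11, r=13, best |Δ|=3

[0,13] -14+39=25 d=47 * → l++
[1,13] -9+39=30 d=42 * → l++
[2,13] -7+39=32 d=40 * → l++
[3,13] -2+39=37 d=35 * → l++
[4,13] 1+39=40 d=32 * → l++
[5,13] 2+39=41 d=31 * → l++
[6,13] 14+39=53 d=19 * → l++
[7,13] 20+39=59 d=13 * → l++
[8,13] 25+39=64 d=8 * → l++
[9,13] 26+39=65 d=7 * → l++
[10,13] 30+39=69 d=3 * → l++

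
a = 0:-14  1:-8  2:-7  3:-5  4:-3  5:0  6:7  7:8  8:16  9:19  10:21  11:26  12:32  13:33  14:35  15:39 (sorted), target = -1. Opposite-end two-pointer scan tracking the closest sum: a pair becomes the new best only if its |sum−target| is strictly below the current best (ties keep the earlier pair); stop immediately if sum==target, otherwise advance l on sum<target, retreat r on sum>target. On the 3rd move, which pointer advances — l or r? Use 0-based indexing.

[0,15] -14+39=25 d=26 * → r--
[0,14] -14+35=21 d=22 * → r--
[0,13] -14+33=19 d=20 * → r--

r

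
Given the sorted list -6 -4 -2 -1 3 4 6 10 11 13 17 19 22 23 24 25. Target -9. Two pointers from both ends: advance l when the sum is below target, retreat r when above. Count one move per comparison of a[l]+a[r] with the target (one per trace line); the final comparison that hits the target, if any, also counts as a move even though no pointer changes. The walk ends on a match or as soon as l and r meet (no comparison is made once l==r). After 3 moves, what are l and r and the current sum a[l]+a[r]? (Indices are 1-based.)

l=1 r=16: -6+25=19 >-9, r--
l=1 r=15: -6+24=18 >-9, r--
l=1 r=14: -6+23=17 >-9, r--

l=1, r=13, sum=16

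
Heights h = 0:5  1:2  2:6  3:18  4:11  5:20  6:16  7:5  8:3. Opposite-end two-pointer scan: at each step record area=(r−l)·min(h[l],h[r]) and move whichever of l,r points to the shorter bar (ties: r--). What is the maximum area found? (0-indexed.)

max area = 48

l=0 r=8: min(5,3)*8=24 best=24 *, r--
l=0 r=7: min(5,5)*7=35 best=35 *, r--
l=0 r=6: min(5,16)*6=30 best=35, l++
l=1 r=6: min(2,16)*5=10 best=35, l++
l=2 r=6: min(6,16)*4=24 best=35, l++
l=3 r=6: min(18,16)*3=48 best=48 *, r--
l=3 r=5: min(18,20)*2=36 best=48, l++
l=4 r=5: min(11,20)*1=11 best=48, l++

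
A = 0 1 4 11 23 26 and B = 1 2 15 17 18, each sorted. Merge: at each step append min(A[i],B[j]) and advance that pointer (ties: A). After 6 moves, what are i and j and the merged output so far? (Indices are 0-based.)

i=4, j=2, merged so far=[0, 1, 1, 2, 4, 11]

i=0 j=0: A[i]=0<=B[j]=1 take 0, i++
i=1 j=0: A[i]=1<=B[j]=1 take 1, i++
i=2 j=0: A[i]=4>B[j]=1 take 1, j++
i=2 j=1: A[i]=4>B[j]=2 take 2, j++
i=2 j=2: A[i]=4<=B[j]=15 take 4, i++
i=3 j=2: A[i]=11<=B[j]=15 take 11, i++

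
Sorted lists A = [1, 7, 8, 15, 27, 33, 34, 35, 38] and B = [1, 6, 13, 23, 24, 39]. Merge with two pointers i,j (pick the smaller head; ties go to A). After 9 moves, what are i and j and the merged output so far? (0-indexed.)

i=4, j=5, merged so far=[1, 1, 6, 7, 8, 13, 15, 23, 24]

i=0 j=0: A[i]=1<=B[j]=1 take 1, i++
i=1 j=0: A[i]=7>B[j]=1 take 1, j++
i=1 j=1: A[i]=7>B[j]=6 take 6, j++
i=1 j=2: A[i]=7<=B[j]=13 take 7, i++
i=2 j=2: A[i]=8<=B[j]=13 take 8, i++
i=3 j=2: A[i]=15>B[j]=13 take 13, j++
i=3 j=3: A[i]=15<=B[j]=23 take 15, i++
i=4 j=3: A[i]=27>B[j]=23 take 23, j++
i=4 j=4: A[i]=27>B[j]=24 take 24, j++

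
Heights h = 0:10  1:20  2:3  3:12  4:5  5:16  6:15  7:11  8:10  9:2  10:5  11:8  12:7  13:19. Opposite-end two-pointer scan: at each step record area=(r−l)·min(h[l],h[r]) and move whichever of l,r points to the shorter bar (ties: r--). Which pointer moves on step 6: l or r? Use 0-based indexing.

r

[0,13] min(10,19)*13=130 best=130 * → l++
[1,13] min(20,19)*12=228 best=228 * → r--
[1,12] min(20,7)*11=77 best=228 → r--
[1,11] min(20,8)*10=80 best=228 → r--
[1,10] min(20,5)*9=45 best=228 → r--
[1,9] min(20,2)*8=16 best=228 → r--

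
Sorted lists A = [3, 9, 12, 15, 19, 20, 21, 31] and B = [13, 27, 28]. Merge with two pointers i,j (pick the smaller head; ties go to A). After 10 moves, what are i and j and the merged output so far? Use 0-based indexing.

i=0 j=0: A[i]=3<=B[j]=13 take 3, i++
i=1 j=0: A[i]=9<=B[j]=13 take 9, i++
i=2 j=0: A[i]=12<=B[j]=13 take 12, i++
i=3 j=0: A[i]=15>B[j]=13 take 13, j++
i=3 j=1: A[i]=15<=B[j]=27 take 15, i++
i=4 j=1: A[i]=19<=B[j]=27 take 19, i++
i=5 j=1: A[i]=20<=B[j]=27 take 20, i++
i=6 j=1: A[i]=21<=B[j]=27 take 21, i++
i=7 j=1: A[i]=31>B[j]=27 take 27, j++
i=7 j=2: A[i]=31>B[j]=28 take 28, j++

i=7, j=3, merged so far=[3, 9, 12, 13, 15, 19, 20, 21, 27, 28]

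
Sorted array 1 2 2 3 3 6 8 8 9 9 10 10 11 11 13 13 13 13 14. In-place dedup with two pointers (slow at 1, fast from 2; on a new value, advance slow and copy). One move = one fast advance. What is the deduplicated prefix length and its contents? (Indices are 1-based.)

(s=1,f=2) a[fast]=2≠a[slow]=1 write a[2]=2 → slow++,fast++
(s=2,f=3) a[fast]=2=a[slow] dup → fast++
(s=2,f=4) a[fast]=3≠a[slow]=2 write a[3]=3 → slow++,fast++
(s=3,f=5) a[fast]=3=a[slow] dup → fast++
(s=3,f=6) a[fast]=6≠a[slow]=3 write a[4]=6 → slow++,fast++
(s=4,f=7) a[fast]=8≠a[slow]=6 write a[5]=8 → slow++,fast++
(s=5,f=8) a[fast]=8=a[slow] dup → fast++
(s=5,f=9) a[fast]=9≠a[slow]=8 write a[6]=9 → slow++,fast++
(s=6,f=10) a[fast]=9=a[slow] dup → fast++
(s=6,f=11) a[fast]=10≠a[slow]=9 write a[7]=10 → slow++,fast++
(s=7,f=12) a[fast]=10=a[slow] dup → fast++
(s=7,f=13) a[fast]=11≠a[slow]=10 write a[8]=11 → slow++,fast++
(s=8,f=14) a[fast]=11=a[slow] dup → fast++
(s=8,f=15) a[fast]=13≠a[slow]=11 write a[9]=13 → slow++,fast++
(s=9,f=16) a[fast]=13=a[slow] dup → fast++
(s=9,f=17) a[fast]=13=a[slow] dup → fast++
(s=9,f=18) a[fast]=13=a[slow] dup → fast++
(s=9,f=19) a[fast]=14≠a[slow]=13 write a[10]=14 → slow++,fast++

length 10; prefix = [1, 2, 3, 6, 8, 9, 10, 11, 13, 14]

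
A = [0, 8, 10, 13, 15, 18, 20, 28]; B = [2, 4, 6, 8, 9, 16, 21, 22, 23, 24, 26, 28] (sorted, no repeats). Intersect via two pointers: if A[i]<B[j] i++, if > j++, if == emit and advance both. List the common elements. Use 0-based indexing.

[i=0,j=0] 0<2 → i++
[i=1,j=0] 8>2 → j++
[i=1,j=1] 8>4 → j++
[i=1,j=2] 8>6 → j++
[i=1,j=3] 8==8 emit → i++,j++
[i=2,j=4] 10>9 → j++
[i=2,j=5] 10<16 → i++
[i=3,j=5] 13<16 → i++
[i=4,j=5] 15<16 → i++
[i=5,j=5] 18>16 → j++
[i=5,j=6] 18<21 → i++
[i=6,j=6] 20<21 → i++
[i=7,j=6] 28>21 → j++
[i=7,j=7] 28>22 → j++
[i=7,j=8] 28>23 → j++
[i=7,j=9] 28>24 → j++
[i=7,j=10] 28>26 → j++
[i=7,j=11] 28==28 emit → i++,j++

intersection = [8, 28]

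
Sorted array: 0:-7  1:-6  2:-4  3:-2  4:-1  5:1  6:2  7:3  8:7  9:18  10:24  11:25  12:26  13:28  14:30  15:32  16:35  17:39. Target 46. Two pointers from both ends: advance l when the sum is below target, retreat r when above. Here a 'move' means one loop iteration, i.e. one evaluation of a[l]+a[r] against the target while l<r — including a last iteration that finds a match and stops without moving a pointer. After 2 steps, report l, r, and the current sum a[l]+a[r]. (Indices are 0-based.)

[0,17] -7+39=32 <46 → l++
[1,17] -6+39=33 <46 → l++

l=2, r=17, sum=35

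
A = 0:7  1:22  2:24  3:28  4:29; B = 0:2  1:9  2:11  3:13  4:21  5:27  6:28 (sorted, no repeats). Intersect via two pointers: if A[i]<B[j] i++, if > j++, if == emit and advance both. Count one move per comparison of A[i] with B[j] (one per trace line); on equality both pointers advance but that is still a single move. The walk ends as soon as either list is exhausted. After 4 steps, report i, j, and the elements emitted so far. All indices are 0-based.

[i=0,j=0] 7>2 → j++
[i=0,j=1] 7<9 → i++
[i=1,j=1] 22>9 → j++
[i=1,j=2] 22>11 → j++

i=1, j=3, emitted=[]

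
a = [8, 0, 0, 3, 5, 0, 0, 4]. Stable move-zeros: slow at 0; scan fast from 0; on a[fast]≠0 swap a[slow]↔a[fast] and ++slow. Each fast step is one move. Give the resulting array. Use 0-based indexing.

(s=0,f=0) a[fast]=8≠0 swap→a[0]=8 → slow++,fast++
(s=1,f=1) a[fast]=0 → fast++
(s=1,f=2) a[fast]=0 → fast++
(s=1,f=3) a[fast]=3≠0 swap→a[1]=3 → slow++,fast++
(s=2,f=4) a[fast]=5≠0 swap→a[2]=5 → slow++,fast++
(s=3,f=5) a[fast]=0 → fast++
(s=3,f=6) a[fast]=0 → fast++
(s=3,f=7) a[fast]=4≠0 swap→a[3]=4 → slow++,fast++

[8, 3, 5, 4, 0, 0, 0, 0]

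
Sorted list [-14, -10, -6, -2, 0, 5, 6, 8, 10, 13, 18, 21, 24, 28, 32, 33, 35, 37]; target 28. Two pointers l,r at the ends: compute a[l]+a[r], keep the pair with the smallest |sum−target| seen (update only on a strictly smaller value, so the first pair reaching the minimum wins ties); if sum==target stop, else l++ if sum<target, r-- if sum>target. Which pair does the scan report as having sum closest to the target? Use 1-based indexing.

pair (0, 28) with sum 28 (|Δ|=0)

l=1 r=18: -14+37=23 d=5 *, l++
l=2 r=18: -10+37=27 d=1 *, l++
l=3 r=18: -6+37=31 d=3, r--
l=3 r=17: -6+35=29 d=1, r--
l=3 r=16: -6+33=27 d=1, l++
l=4 r=16: -2+33=31 d=3, r--
l=4 r=15: -2+32=30 d=2, r--
l=4 r=14: -2+28=26 d=2, l++
l=5 r=14: 0+28=28 d=0 *, stop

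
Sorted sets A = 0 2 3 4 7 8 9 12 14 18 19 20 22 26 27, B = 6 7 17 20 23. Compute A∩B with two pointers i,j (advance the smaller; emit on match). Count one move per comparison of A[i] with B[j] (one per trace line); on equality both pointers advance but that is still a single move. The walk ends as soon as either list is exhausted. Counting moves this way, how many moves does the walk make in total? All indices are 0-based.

16 moves

[i=0,j=0] 0<6 → i++
[i=1,j=0] 2<6 → i++
[i=2,j=0] 3<6 → i++
[i=3,j=0] 4<6 → i++
[i=4,j=0] 7>6 → j++
[i=4,j=1] 7==7 emit → i++,j++
[i=5,j=2] 8<17 → i++
[i=6,j=2] 9<17 → i++
[i=7,j=2] 12<17 → i++
[i=8,j=2] 14<17 → i++
[i=9,j=2] 18>17 → j++
[i=9,j=3] 18<20 → i++
[i=10,j=3] 19<20 → i++
[i=11,j=3] 20==20 emit → i++,j++
[i=12,j=4] 22<23 → i++
[i=13,j=4] 26>23 → j++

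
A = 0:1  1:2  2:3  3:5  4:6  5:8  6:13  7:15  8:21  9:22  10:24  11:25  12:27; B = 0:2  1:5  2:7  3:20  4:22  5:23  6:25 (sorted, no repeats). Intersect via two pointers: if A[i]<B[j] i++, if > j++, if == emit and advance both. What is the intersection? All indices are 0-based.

intersection = [2, 5, 22, 25]

[i=0,j=0] 1<2 → i++
[i=1,j=0] 2==2 emit → i++,j++
[i=2,j=1] 3<5 → i++
[i=3,j=1] 5==5 emit → i++,j++
[i=4,j=2] 6<7 → i++
[i=5,j=2] 8>7 → j++
[i=5,j=3] 8<20 → i++
[i=6,j=3] 13<20 → i++
[i=7,j=3] 15<20 → i++
[i=8,j=3] 21>20 → j++
[i=8,j=4] 21<22 → i++
[i=9,j=4] 22==22 emit → i++,j++
[i=10,j=5] 24>23 → j++
[i=10,j=6] 24<25 → i++
[i=11,j=6] 25==25 emit → i++,j++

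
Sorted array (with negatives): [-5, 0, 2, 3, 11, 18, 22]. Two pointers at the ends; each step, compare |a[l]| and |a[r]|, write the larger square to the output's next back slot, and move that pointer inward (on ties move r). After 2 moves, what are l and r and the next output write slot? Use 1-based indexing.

l=1 r=7: |-5|<=|22| out[7]=484, r--
l=1 r=6: |-5|<=|18| out[6]=324, r--

l=1, r=5, next write slot=5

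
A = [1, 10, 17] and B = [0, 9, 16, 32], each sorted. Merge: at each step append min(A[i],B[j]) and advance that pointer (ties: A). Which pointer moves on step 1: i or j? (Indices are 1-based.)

[i=1,j=1] A[i]=1>B[j]=0 take 0 → j++

j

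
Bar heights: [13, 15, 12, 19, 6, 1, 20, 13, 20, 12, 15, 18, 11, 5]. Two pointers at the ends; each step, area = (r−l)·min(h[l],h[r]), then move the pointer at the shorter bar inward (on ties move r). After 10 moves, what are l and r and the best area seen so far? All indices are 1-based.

l=6, r=9, best area=150

l=1 r=14: min(13,5)*13=65 best=65 *, r--
l=1 r=13: min(13,11)*12=132 best=132 *, r--
l=1 r=12: min(13,18)*11=143 best=143 *, l++
l=2 r=12: min(15,18)*10=150 best=150 *, l++
l=3 r=12: min(12,18)*9=108 best=150, l++
l=4 r=12: min(19,18)*8=144 best=150, r--
l=4 r=11: min(19,15)*7=105 best=150, r--
l=4 r=10: min(19,12)*6=72 best=150, r--
l=4 r=9: min(19,20)*5=95 best=150, l++
l=5 r=9: min(6,20)*4=24 best=150, l++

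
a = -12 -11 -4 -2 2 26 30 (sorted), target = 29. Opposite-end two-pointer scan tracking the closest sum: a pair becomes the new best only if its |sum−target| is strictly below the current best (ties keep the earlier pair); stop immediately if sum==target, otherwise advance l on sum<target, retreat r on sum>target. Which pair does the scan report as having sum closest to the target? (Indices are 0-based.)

pair (-2, 30) with sum 28 (|Δ|=1)

[0,6] -12+30=18 d=11 * → l++
[1,6] -11+30=19 d=10 * → l++
[2,6] -4+30=26 d=3 * → l++
[3,6] -2+30=28 d=1 * → l++
[4,6] 2+30=32 d=3 → r--
[4,5] 2+26=28 d=1 → l++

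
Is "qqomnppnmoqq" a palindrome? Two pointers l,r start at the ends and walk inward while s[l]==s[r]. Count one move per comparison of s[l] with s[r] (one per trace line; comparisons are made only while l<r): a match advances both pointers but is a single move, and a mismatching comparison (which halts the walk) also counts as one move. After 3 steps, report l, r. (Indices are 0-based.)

l=3, r=8

l=0 r=11: 'q'=='q', l++,r--
l=1 r=10: 'q'=='q', l++,r--
l=2 r=9: 'o'=='o', l++,r--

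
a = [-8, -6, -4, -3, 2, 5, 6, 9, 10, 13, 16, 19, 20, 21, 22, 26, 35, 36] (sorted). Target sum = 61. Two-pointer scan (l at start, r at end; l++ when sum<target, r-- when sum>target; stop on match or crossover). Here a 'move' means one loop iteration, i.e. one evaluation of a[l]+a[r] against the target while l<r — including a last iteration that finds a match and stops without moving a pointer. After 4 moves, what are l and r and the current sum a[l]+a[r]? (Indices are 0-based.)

l=4, r=17, sum=38

[0,17] -8+36=28 <61 → l++
[1,17] -6+36=30 <61 → l++
[2,17] -4+36=32 <61 → l++
[3,17] -3+36=33 <61 → l++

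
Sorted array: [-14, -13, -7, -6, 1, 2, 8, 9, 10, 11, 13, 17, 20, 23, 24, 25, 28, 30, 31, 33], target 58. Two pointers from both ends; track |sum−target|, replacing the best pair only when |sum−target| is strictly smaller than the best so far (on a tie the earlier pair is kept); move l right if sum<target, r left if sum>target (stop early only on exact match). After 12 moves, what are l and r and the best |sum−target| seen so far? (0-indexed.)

l=12, r=19, best |Δ|=8

[0,19] -14+33=19 d=39 * → l++
[1,19] -13+33=20 d=38 * → l++
[2,19] -7+33=26 d=32 * → l++
[3,19] -6+33=27 d=31 * → l++
[4,19] 1+33=34 d=24 * → l++
[5,19] 2+33=35 d=23 * → l++
[6,19] 8+33=41 d=17 * → l++
[7,19] 9+33=42 d=16 * → l++
[8,19] 10+33=43 d=15 * → l++
[9,19] 11+33=44 d=14 * → l++
[10,19] 13+33=46 d=12 * → l++
[11,19] 17+33=50 d=8 * → l++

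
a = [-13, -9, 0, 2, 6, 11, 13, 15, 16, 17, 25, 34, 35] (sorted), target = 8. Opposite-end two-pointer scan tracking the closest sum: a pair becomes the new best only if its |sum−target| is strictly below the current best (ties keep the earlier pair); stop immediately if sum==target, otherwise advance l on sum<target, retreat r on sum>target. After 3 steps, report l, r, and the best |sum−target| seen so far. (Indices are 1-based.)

l=1 r=13: -13+35=22 d=14 *, r--
l=1 r=12: -13+34=21 d=13 *, r--
l=1 r=11: -13+25=12 d=4 *, r--

l=1, r=10, best |Δ|=4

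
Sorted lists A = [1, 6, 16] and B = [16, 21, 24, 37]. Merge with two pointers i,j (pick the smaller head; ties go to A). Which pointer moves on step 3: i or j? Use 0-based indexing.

i

i=0 j=0: A[i]=1<=B[j]=16 take 1, i++
i=1 j=0: A[i]=6<=B[j]=16 take 6, i++
i=2 j=0: A[i]=16<=B[j]=16 take 16, i++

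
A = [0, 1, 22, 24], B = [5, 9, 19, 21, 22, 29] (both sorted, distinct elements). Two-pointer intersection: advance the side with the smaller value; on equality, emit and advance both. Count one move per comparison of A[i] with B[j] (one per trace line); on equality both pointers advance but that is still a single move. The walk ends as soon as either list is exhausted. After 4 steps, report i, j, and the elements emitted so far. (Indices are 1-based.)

i=1 j=1: 0<5, i++
i=2 j=1: 1<5, i++
i=3 j=1: 22>5, j++
i=3 j=2: 22>9, j++

i=3, j=3, emitted=[]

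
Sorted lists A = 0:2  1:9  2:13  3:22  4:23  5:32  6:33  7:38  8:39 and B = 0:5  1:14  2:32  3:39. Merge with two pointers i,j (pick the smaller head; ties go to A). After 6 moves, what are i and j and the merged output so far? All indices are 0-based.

i=4, j=2, merged so far=[2, 5, 9, 13, 14, 22]

[i=0,j=0] A[i]=2<=B[j]=5 take 2 → i++
[i=1,j=0] A[i]=9>B[j]=5 take 5 → j++
[i=1,j=1] A[i]=9<=B[j]=14 take 9 → i++
[i=2,j=1] A[i]=13<=B[j]=14 take 13 → i++
[i=3,j=1] A[i]=22>B[j]=14 take 14 → j++
[i=3,j=2] A[i]=22<=B[j]=32 take 22 → i++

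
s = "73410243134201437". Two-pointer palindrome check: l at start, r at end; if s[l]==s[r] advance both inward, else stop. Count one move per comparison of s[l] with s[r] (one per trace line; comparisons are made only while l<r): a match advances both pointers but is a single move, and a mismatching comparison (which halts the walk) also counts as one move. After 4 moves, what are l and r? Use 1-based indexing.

l=5, r=13

[1,17] '7'=='7' → l++,r--
[2,16] '3'=='3' → l++,r--
[3,15] '4'=='4' → l++,r--
[4,14] '1'=='1' → l++,r--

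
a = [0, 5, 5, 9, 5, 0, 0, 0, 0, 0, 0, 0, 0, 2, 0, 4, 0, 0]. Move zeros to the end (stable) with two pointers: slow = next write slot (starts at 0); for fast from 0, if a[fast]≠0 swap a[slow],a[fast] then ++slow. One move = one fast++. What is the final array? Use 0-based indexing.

[5, 5, 9, 5, 2, 4, 0, 0, 0, 0, 0, 0, 0, 0, 0, 0, 0, 0]

(s=0,f=0) a[fast]=0 → fast++
(s=0,f=1) a[fast]=5≠0 swap→a[0]=5 → slow++,fast++
(s=1,f=2) a[fast]=5≠0 swap→a[1]=5 → slow++,fast++
(s=2,f=3) a[fast]=9≠0 swap→a[2]=9 → slow++,fast++
(s=3,f=4) a[fast]=5≠0 swap→a[3]=5 → slow++,fast++
(s=4,f=5) a[fast]=0 → fast++
(s=4,f=6) a[fast]=0 → fast++
(s=4,f=7) a[fast]=0 → fast++
(s=4,f=8) a[fast]=0 → fast++
(s=4,f=9) a[fast]=0 → fast++
(s=4,f=10) a[fast]=0 → fast++
(s=4,f=11) a[fast]=0 → fast++
(s=4,f=12) a[fast]=0 → fast++
(s=4,f=13) a[fast]=2≠0 swap→a[4]=2 → slow++,fast++
(s=5,f=14) a[fast]=0 → fast++
(s=5,f=15) a[fast]=4≠0 swap→a[5]=4 → slow++,fast++
(s=6,f=16) a[fast]=0 → fast++
(s=6,f=17) a[fast]=0 → fast++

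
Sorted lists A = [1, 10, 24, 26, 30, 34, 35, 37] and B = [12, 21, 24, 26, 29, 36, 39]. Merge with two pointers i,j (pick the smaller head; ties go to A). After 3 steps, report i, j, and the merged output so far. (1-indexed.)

i=3, j=2, merged so far=[1, 10, 12]

[i=1,j=1] A[i]=1<=B[j]=12 take 1 → i++
[i=2,j=1] A[i]=10<=B[j]=12 take 10 → i++
[i=3,j=1] A[i]=24>B[j]=12 take 12 → j++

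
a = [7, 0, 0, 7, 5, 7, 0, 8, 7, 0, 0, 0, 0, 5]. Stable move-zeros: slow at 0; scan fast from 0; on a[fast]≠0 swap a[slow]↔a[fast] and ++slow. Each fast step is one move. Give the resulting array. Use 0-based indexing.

slow=0 fast=0: a[fast]=7≠0 swap→a[0]=7, slow++,fast++
slow=1 fast=1: a[fast]=0, fast++
slow=1 fast=2: a[fast]=0, fast++
slow=1 fast=3: a[fast]=7≠0 swap→a[1]=7, slow++,fast++
slow=2 fast=4: a[fast]=5≠0 swap→a[2]=5, slow++,fast++
slow=3 fast=5: a[fast]=7≠0 swap→a[3]=7, slow++,fast++
slow=4 fast=6: a[fast]=0, fast++
slow=4 fast=7: a[fast]=8≠0 swap→a[4]=8, slow++,fast++
slow=5 fast=8: a[fast]=7≠0 swap→a[5]=7, slow++,fast++
slow=6 fast=9: a[fast]=0, fast++
slow=6 fast=10: a[fast]=0, fast++
slow=6 fast=11: a[fast]=0, fast++
slow=6 fast=12: a[fast]=0, fast++
slow=6 fast=13: a[fast]=5≠0 swap→a[6]=5, slow++,fast++

[7, 7, 5, 7, 8, 7, 5, 0, 0, 0, 0, 0, 0, 0]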